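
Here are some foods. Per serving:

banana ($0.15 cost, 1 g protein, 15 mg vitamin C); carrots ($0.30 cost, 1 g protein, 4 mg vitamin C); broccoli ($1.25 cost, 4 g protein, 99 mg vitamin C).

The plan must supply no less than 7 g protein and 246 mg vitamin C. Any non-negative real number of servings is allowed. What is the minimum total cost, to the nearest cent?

For a min-cost LP with two ≥-constraints, a basic feasible solution has at most two positive variables.
banana only: max(7/1, 246/15) = 16.4 servings → $2.46.
carrots only: max(7/1, 246/4) = 61.5 servings → $18.45.
broccoli only: max(7/4, 246/99) = 2.485 servings → $3.11.
banana + carrots with both targets exact would need a negative amount; discard.
banana + broccoli: intersection lies outside the first quadrant.
carrots + broccoli: the both-tight solution has a negative serving — not a feasible corner.
So the least-cost plan costs $2.46.

$2.46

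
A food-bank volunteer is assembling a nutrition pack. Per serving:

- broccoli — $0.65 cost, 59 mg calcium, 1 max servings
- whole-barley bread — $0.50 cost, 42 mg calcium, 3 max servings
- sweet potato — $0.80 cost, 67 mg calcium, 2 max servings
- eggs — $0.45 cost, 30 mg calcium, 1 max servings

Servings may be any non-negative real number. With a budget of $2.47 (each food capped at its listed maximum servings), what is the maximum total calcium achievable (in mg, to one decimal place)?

211.8 mg

Calcium per dollar: broccoli 90.77, whole-barley bread 84, sweet potato 83.75, eggs 66.67.
Take 1 serving of broccoli: spends $0.65, +59.0 mg calcium (running total 59.0 mg).
Take 3 servings of whole-barley bread: spends $1.50, +126.0 mg calcium (running total 185.0 mg).
Take 0.4 servings of sweet potato: spends $0.32, +26.8 mg calcium (running total 211.8 mg).
Filling greedily by calcium-per-dollar is optimal for one linear limit, giving 211.8 mg.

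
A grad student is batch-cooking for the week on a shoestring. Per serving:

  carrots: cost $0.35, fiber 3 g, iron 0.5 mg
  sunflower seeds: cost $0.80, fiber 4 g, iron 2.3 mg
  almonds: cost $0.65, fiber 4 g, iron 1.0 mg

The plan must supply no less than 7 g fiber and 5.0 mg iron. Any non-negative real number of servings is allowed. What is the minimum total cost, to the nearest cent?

$1.74

This is a tiny linear program; its minimum lies at a vertex of the feasible set. List the vertices and price them.
carrots only: max(7/3, 5.0/0.5) = 10 servings → $3.50.
sunflower seeds only: max(7/4, 5.0/2.3) = 2.174 servings → $1.74.
almonds only: max(7/4, 5.0/1.0) = 5 servings → $3.25.
carrots + sunflower seeds: intersection lies outside the first quadrant.
carrots + almonds: the both-tight solution has a negative serving — not a feasible corner.
sunflower seeds + almonds: the both-tight solution has a negative serving — not a feasible corner.
Cheapest feasible corner: $1.74.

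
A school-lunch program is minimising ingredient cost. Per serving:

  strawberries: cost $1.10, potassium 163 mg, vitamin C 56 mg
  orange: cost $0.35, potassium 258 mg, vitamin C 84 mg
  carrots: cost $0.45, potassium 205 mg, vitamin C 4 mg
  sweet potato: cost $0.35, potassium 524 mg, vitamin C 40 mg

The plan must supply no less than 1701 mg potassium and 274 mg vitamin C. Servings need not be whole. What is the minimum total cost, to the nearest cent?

$1.53

At the optimum either one food covers both requirements or two foods hit both targets exactly; no other combination can be cheaper.
strawberries only: max(1701/163, 274/56) = 10.44 servings → $11.48.
orange only: max(1701/258, 274/84) = 6.593 servings → $2.31.
carrots only: max(1701/205, 274/4) = 68.5 servings → $30.82.
sweet potato only: max(1701/524, 274/40) = 6.85 servings → $2.40.
strawberries + orange: intersection lies outside the first quadrant.
strawberries + carrots with both tight: 4.559 servings and 4.673 servings → $7.12.
strawberries + sweet potato with both tight: 3.309 servings and 2.217 servings → $4.42.
orange + carrots with both tight: 3.05 servings and 4.46 servings → $3.07.
orange + sweet potato with both tight: 2.242 servings and 2.142 servings → $1.53.
carrots + sweet potato: intersection lies outside the first quadrant.
So the least-cost plan costs $1.53.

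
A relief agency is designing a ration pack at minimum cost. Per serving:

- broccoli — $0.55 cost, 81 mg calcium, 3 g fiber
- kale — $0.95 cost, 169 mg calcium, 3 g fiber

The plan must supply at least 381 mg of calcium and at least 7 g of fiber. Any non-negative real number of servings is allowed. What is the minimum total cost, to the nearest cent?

The cheapest plan sits at a corner of the feasible region — with two constraints it uses at most two foods.
broccoli only: max(381/81, 7/3) = 4.704 servings → $2.59.
kale only: max(381/169, 7/3) = 2.333 servings → $2.22.
broccoli + kale with both tight: 0.1515 servings and 2.182 servings → $2.16.
Cheapest feasible corner: $2.16.

$2.16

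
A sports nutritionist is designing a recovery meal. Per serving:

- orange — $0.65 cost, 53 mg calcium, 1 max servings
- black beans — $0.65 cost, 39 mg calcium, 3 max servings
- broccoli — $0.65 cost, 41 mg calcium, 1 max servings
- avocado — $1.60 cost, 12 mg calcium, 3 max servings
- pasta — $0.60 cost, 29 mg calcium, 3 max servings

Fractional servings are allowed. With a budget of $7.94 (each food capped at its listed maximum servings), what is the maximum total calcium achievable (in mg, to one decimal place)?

319.7 mg

Calcium per dollar: orange 81.54, broccoli 63.08, black beans 60, pasta 48.33, avocado 7.5.
Take 1 serving of orange: spends $0.65, +53.0 mg calcium (running total 53.0 mg).
Take 1 serving of broccoli: spends $0.65, +41.0 mg calcium (running total 94.0 mg).
Take 3 servings of black beans: spends $1.95, +117.0 mg calcium (running total 211.0 mg).
Take 3 servings of pasta: spends $1.80, +87.0 mg calcium (running total 298.0 mg).
Take 1.806 servings of avocado: spends $2.89, +21.7 mg calcium (running total 319.7 mg).
Greedy by best ratio exhausts the cost allowance optimally: 319.7 mg.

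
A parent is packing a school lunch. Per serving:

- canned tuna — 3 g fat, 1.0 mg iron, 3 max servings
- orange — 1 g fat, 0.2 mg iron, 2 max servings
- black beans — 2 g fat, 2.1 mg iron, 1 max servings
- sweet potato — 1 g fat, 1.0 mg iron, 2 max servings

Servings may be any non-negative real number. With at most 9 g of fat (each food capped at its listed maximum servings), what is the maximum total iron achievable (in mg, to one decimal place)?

Iron per g fat: black beans 1.05, sweet potato 1, canned tuna 0.3333, orange 0.2.
Take 1 serving of black beans: uses 2 g fat, +2.1 mg iron (running total 2.1 mg).
Take 2 servings of sweet potato: uses 2 g fat, +2.0 mg iron (running total 4.1 mg).
Take 1.667 servings of canned tuna: uses 5 g fat, +1.7 mg iron (running total 5.8 mg).
Greedy by best ratio exhausts the fat allowance optimally: 5.8 mg.

5.8 mg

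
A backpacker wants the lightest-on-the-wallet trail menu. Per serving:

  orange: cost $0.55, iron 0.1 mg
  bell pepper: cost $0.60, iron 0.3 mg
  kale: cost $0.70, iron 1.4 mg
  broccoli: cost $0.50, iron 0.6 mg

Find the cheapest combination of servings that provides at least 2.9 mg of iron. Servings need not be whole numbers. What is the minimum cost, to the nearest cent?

Cost per mg of iron: kale $0.5000, broccoli $0.8333, bell pepper $2.0000, orange $5.5000.
With no serving limits, use only kale: 2.9 mg / 1.4 mg = 2.071 servings × $0.70 = $1.45.

$1.45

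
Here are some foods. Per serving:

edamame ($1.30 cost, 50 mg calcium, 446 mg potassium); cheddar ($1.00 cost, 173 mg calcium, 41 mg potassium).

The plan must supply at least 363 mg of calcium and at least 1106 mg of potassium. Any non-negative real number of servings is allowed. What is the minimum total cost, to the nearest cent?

For a min-cost LP with two ≥-constraints, a basic feasible solution has at most two positive variables.
edamame only: max(363/50, 1106/446) = 7.26 servings → $9.44.
cheddar only: max(363/173, 1106/41) = 26.98 servings → $26.98.
edamame + cheddar with both tight: 2.349 servings and 1.419 servings → $4.47.
So the least-cost plan costs $4.47.

$4.47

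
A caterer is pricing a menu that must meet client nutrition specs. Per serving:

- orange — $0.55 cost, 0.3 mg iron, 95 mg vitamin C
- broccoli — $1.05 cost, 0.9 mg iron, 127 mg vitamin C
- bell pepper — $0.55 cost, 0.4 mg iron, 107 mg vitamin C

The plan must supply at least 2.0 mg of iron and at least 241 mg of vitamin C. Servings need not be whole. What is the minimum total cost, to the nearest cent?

$2.33

orange only: max(2.0/0.3, 241/95) = 6.667 servings → $3.67.
broccoli only: max(2.0/0.9, 241/127) = 2.222 servings → $2.33.
bell pepper only: max(2.0/0.4, 241/107) = 5 servings → $2.75.
orange + broccoli with both targets exact would need a negative amount; discard.
orange + bell pepper: intersection lies outside the first quadrant.
broccoli + bell pepper: the both-tight solution has a negative serving — not a feasible corner.
The minimum over all feasible corners is $2.33.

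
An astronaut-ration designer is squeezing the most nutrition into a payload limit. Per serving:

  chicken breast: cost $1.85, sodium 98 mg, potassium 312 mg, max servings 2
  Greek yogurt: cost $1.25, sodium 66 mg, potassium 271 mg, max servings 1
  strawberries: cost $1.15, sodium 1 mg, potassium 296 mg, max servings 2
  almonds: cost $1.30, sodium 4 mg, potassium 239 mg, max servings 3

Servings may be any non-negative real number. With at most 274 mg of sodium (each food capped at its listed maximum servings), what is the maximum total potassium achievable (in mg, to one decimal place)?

2197.6 mg

Potassium per mg sodium: strawberries 296, almonds 59.75, Greek yogurt 4.106, chicken breast 3.184.
Take 2 servings of strawberries: uses 2 mg sodium, +592.0 mg potassium (running total 592.0 mg).
Take 3 servings of almonds: uses 12 mg sodium, +717.0 mg potassium (running total 1309.0 mg).
Take 1 serving of Greek yogurt: uses 66 mg sodium, +271.0 mg potassium (running total 1580.0 mg).
Take 1.98 servings of chicken breast: uses 194 mg sodium, +617.6 mg potassium (running total 2197.6 mg).
Filling greedily by potassium-per-mg sodium is optimal for one linear limit, giving 2197.6 mg.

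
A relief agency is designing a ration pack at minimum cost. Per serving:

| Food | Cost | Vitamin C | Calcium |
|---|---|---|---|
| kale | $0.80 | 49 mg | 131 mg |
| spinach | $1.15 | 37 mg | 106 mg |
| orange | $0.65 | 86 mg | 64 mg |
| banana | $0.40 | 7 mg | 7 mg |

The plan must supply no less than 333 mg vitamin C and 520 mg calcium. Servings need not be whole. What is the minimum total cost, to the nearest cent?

Check every corner: each single food scaled to meet both minima, and each pair solved so both constraints bind.
kale only: max(333/49, 520/131) = 6.796 servings → $5.44.
spinach only: max(333/37, 520/106) = 9 servings → $10.35.
orange only: max(333/86, 520/64) = 8.125 servings → $5.28.
banana only: max(333/7, 520/7) = 74.29 servings → $29.71.
kale + spinach with both targets exact would need a negative amount; discard.
kale + orange with both tight: 2.879 servings and 2.232 servings → $3.75.
kale + banana with both tight: 2.28 servings and 31.61 servings → $14.47.
spinach + orange with both tight: 3.469 servings and 2.38 servings → $5.54.
spinach + banana with both tight: 2.71 servings and 33.25 servings → $16.42.
orange + banana: intersection lies outside the first quadrant.
So the least-cost plan costs $3.75.

$3.75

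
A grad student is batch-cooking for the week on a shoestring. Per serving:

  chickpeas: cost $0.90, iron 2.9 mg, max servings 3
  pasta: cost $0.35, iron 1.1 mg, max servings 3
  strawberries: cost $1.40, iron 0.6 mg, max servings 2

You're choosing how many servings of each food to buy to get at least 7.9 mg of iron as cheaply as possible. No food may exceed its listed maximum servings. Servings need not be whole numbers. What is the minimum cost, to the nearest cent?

Cost per mg of iron: chickpeas $0.3103, pasta $0.3182, strawberries $2.3333.
Take 2.724 servings of chickpeas: +7.9 mg iron for $2.45 (total $2.45, still need 0.0 mg).
Greedy by cheapest-per-mg is optimal for a single linear constraint, so the minimum cost is $2.45.

$2.45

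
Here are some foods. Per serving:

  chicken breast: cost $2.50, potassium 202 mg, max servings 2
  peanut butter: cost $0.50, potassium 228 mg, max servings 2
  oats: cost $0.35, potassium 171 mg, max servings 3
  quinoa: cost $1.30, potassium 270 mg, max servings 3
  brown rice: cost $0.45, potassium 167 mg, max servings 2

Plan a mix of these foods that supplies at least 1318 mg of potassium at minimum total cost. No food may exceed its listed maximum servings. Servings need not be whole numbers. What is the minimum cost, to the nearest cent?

$3.02

Cost per mg of potassium: oats $0.0020, peanut butter $0.0022, brown rice $0.0027, quinoa $0.0048, chicken breast $0.0124.
Take 3 servings of oats: +513.0 mg potassium for $1.05 (total $1.05, still need 805.0 mg).
Take 2 servings of peanut butter: +456.0 mg potassium for $1.00 (total $2.05, still need 349.0 mg).
Take 2 servings of brown rice: +334.0 mg potassium for $0.90 (total $2.95, still need 15.0 mg).
Take 0.05556 servings of quinoa: +15.0 mg potassium for $0.07 (total $3.02, still need 0.0 mg).
Greedy by cheapest-per-mg is optimal for a single linear constraint, so the minimum cost is $3.02.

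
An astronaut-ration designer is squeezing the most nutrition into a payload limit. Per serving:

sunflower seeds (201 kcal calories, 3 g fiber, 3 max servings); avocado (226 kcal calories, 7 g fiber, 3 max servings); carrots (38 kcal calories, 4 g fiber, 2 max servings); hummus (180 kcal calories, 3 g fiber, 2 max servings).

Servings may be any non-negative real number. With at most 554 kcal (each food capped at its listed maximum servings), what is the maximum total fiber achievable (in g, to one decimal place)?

22.8 g

Fiber per kcal: carrots 0.1053, avocado 0.03097, hummus 0.01667, sunflower seeds 0.01493.
Take 2 servings of carrots: uses 76 kcal, +8.0 g fiber (running total 8.0 g).
Take 2.115 servings of avocado: uses 478 kcal, +14.8 g fiber (running total 22.8 g).
Filling greedily by fiber-per-kcal is optimal for one linear limit, giving 22.8 g.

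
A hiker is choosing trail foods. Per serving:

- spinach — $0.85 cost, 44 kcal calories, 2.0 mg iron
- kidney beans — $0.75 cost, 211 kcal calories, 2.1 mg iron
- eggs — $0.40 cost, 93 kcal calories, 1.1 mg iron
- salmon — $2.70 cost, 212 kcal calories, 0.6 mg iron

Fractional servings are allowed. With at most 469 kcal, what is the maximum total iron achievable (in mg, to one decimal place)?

Iron per kcal: spinach 0.04545, eggs 0.01183, kidney beans 0.009953, salmon 0.00283.
With no serving limits, spend the whole calories allowance on spinach: 469 kcal / 44 kcal × 2.0 mg = 21.3 mg.

21.3 mg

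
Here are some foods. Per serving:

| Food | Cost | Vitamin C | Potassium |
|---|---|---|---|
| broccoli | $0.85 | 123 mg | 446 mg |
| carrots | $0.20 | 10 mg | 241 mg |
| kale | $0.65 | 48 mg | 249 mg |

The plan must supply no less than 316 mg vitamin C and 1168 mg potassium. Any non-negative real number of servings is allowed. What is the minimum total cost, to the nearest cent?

At the optimum either one food covers both requirements or two foods hit both targets exactly; no other combination can be cheaper.
broccoli only: max(316/123, 1168/446) = 2.619 servings → $2.23.
carrots only: max(316/10, 1168/241) = 31.6 servings → $6.32.
kale only: max(316/48, 1168/249) = 6.583 servings → $4.28.
broccoli + carrots with both tight: 2.56 servings and 0.1083 servings → $2.20.
broccoli + kale with both tight: 2.454 servings and 0.2959 servings → $2.28.
carrots + kale: the both-tight solution has a negative serving — not a feasible corner.
The minimum over all feasible corners is $2.20.

$2.20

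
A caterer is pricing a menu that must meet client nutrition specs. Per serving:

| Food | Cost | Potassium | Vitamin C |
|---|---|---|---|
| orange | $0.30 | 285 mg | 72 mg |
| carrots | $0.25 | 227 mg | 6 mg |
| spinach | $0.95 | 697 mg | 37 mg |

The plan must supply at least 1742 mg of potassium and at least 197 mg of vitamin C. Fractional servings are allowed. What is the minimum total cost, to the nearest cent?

$1.83

Minimising a linear cost over {potassium ≥ 1742, vitamin C ≥ 197, servings ≥ 0} — the optimum is at a vertex, using one or two foods.
orange only: max(1742/285, 197/72) = 6.112 servings → $1.83.
carrots only: max(1742/227, 197/6) = 32.83 servings → $8.21.
spinach only: max(1742/697, 197/37) = 5.324 servings → $5.06.
orange + carrots with both tight: 2.342 servings and 4.734 servings → $1.89.
orange + spinach with both tight: 1.838 servings and 1.748 servings → $2.21.
carrots + spinach with both targets exact would need a negative amount; discard.
Cheapest feasible corner: $1.83.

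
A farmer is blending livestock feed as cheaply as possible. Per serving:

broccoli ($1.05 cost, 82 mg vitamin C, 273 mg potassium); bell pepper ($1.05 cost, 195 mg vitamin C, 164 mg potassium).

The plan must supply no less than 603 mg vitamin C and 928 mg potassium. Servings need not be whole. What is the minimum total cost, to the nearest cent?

A basic optimal solution has at most two foods positive. Try each food alone and each pair with both targets met exactly.
broccoli only: max(603/82, 928/273) = 7.354 servings → $7.72.
bell pepper only: max(603/195, 928/164) = 5.659 servings → $5.94.
broccoli + bell pepper with both tight: 2.063 servings and 2.225 servings → $4.50.
The minimum over all feasible corners is $4.50.

$4.50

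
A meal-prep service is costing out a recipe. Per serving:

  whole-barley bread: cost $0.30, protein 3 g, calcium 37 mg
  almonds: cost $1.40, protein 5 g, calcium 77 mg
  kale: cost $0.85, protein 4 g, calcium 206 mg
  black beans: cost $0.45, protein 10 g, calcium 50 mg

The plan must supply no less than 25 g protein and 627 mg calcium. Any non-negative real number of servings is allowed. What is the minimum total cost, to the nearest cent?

$2.93

whole-barley bread only: max(25/3, 627/37) = 16.95 servings → $5.08.
almonds only: max(25/5, 627/77) = 8.143 servings → $11.40.
kale only: max(25/4, 627/206) = 6.25 servings → $5.31.
black beans only: max(25/10, 627/50) = 12.54 servings → $5.64.
whole-barley bread + almonds with both targets exact would need a negative amount; discard.
whole-barley bread + kale with both tight: 5.621 servings and 2.034 servings → $3.42.
whole-barley bread + black beans: intersection lies outside the first quadrant.
almonds + kale with both tight: 3.659 servings and 1.676 servings → $6.55.
almonds + black beans: intersection lies outside the first quadrant.
kale + black beans with both tight: 2.699 servings and 1.42 servings → $2.93.
The minimum over all feasible corners is $2.93.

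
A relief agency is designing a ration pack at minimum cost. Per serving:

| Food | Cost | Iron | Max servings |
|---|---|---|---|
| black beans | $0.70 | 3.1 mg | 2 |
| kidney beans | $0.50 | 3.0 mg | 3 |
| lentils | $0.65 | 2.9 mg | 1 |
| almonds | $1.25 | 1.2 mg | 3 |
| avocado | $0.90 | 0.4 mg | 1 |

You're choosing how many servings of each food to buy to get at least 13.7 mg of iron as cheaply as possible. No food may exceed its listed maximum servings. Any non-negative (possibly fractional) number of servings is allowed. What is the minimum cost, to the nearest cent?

Cost per mg of iron: kidney beans $0.1667, lentils $0.2241, black beans $0.2258, almonds $1.0417, avocado $2.2500.
Take 3 servings of kidney beans: +9.0 mg iron for $1.50 (total $1.50, still need 4.7 mg).
Take 1 serving of lentils: +2.9 mg iron for $0.65 (total $2.15, still need 1.8 mg).
Take 0.5806 servings of black beans: +1.8 mg iron for $0.41 (total $2.56, still need 0.0 mg).
Filling from the cheapest source first is optimal under one linear minimum: $2.56.

$2.56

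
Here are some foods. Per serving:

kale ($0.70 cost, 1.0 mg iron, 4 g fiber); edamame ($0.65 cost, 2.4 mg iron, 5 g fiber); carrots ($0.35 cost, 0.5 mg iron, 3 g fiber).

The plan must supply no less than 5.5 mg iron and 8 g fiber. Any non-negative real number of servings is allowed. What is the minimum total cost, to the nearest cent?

$1.49

Two binding constraints pin down two serving amounts, so the optimal mix uses at most two foods. The candidates are each food alone (scaled to the tighter of iron/fiber) and each pair with both constraints tight.
kale only: max(5.5/1.0, 8/4) = 5.5 servings → $3.85.
edamame only: max(5.5/2.4, 8/5) = 2.292 servings → $1.49.
carrots only: max(5.5/0.5, 8/3) = 11 servings → $3.85.
kale + edamame with both targets exact would need a negative amount; discard.
kale + carrots with both targets exact would need a negative amount; discard.
edamame + carrots with both targets exact would need a negative amount; discard.
The minimum over all feasible corners is $1.49.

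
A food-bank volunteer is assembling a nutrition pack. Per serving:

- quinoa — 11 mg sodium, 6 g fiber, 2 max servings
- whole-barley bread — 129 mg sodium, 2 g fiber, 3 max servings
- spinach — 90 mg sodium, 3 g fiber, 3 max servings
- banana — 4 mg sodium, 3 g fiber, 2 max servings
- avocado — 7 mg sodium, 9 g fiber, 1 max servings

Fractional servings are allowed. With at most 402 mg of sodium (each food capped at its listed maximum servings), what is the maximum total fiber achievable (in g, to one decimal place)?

Fiber per mg sodium: avocado 1.286, banana 0.75, quinoa 0.5455, spinach 0.03333, whole-barley bread 0.0155.
Take 1 serving of avocado: uses 7 mg sodium, +9.0 g fiber (running total 9.0 g).
Take 2 servings of banana: uses 8 mg sodium, +6.0 g fiber (running total 15.0 g).
Take 2 servings of quinoa: uses 22 mg sodium, +12.0 g fiber (running total 27.0 g).
Take 3 servings of spinach: uses 270 mg sodium, +9.0 g fiber (running total 36.0 g).
Take 0.7364 servings of whole-barley bread: uses 95 mg sodium, +1.5 g fiber (running total 37.5 g).
Greedy by best ratio exhausts the sodium allowance optimally: 37.5 g.

37.5 g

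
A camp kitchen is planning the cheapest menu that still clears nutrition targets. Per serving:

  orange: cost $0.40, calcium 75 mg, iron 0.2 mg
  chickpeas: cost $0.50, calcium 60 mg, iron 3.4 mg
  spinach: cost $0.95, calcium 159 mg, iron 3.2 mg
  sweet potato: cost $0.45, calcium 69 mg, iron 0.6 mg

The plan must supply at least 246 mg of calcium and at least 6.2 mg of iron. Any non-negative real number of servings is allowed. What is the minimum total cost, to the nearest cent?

$1.55

Minimising a linear cost over {calcium ≥ 246, iron ≥ 6.2, servings ≥ 0} — the optimum is at a vertex, using one or two foods.
orange only: max(246/75, 6.2/0.2) = 31 servings → $12.40.
chickpeas only: max(246/60, 6.2/3.4) = 4.1 servings → $2.05.
spinach only: max(246/159, 6.2/3.2) = 1.938 servings → $1.84.
sweet potato only: max(246/69, 6.2/0.6) = 10.33 servings → $4.65.
orange + chickpeas with both tight: 1.911 servings and 1.711 servings → $1.62.
orange + spinach: the both-tight solution has a negative serving — not a feasible corner.
orange + sweet potato: intersection lies outside the first quadrant.
chickpeas + spinach with both tight: 0.5697 servings and 1.332 servings → $1.55.
chickpeas + sweet potato with both tight: 1.411 servings and 2.338 servings → $1.76.
spinach + sweet potato: intersection lies outside the first quadrant.
Cheapest feasible corner: $1.55.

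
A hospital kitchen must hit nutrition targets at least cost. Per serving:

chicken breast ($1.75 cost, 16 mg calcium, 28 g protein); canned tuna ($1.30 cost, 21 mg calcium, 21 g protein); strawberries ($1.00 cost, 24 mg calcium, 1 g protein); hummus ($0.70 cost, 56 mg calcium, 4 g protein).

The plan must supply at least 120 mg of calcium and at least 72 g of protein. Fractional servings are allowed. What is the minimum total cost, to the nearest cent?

At the optimum either one food covers both requirements or two foods hit both targets exactly; no other combination can be cheaper.
chicken breast only: max(120/16, 72/28) = 7.5 servings → $13.12.
canned tuna only: max(120/21, 72/21) = 5.714 servings → $7.43.
strawberries only: max(120/24, 72/1) = 72 servings → $72.00.
hummus only: max(120/56, 72/4) = 18 servings → $12.60.
chicken breast + canned tuna with both targets exact would need a negative amount; discard.
chicken breast + strawberries with both tight: 2.451 servings and 3.366 servings → $7.66.
chicken breast + hummus with both tight: 2.362 servings and 1.468 servings → $5.16.
canned tuna + strawberries with both tight: 3.329 servings and 2.087 servings → $6.41.
canned tuna + hummus with both tight: 3.253 servings and 0.9231 servings → $4.87.
strawberries + hummus: the both-tight solution has a negative serving — not a feasible corner.
The minimum over all feasible corners is $4.87.

$4.87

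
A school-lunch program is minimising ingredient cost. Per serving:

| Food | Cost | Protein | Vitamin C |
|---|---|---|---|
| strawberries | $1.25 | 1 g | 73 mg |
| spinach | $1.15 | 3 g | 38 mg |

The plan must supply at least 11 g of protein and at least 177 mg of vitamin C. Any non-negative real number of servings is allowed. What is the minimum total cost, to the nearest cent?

$4.76

With two linear requirements the optimum uses one or two foods; enumerate the corners.
strawberries only: max(11/1, 177/73) = 11 servings → $13.75.
spinach only: max(11/3, 177/38) = 4.658 servings → $5.36.
strawberries + spinach with both tight: 0.6243 servings and 3.459 servings → $4.76.
The minimum over all feasible corners is $4.76.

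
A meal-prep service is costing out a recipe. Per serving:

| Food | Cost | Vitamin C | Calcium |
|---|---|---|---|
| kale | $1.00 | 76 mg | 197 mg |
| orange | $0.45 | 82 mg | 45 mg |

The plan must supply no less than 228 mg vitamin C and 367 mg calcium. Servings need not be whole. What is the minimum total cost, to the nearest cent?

With two linear requirements the optimum uses one or two foods; enumerate the corners.
kale only: max(228/76, 367/197) = 3 servings → $3.00.
orange only: max(228/82, 367/45) = 8.156 servings → $3.67.
kale + orange with both tight: 1.558 servings and 1.337 servings → $2.16.
Cheapest feasible corner: $2.16.

$2.16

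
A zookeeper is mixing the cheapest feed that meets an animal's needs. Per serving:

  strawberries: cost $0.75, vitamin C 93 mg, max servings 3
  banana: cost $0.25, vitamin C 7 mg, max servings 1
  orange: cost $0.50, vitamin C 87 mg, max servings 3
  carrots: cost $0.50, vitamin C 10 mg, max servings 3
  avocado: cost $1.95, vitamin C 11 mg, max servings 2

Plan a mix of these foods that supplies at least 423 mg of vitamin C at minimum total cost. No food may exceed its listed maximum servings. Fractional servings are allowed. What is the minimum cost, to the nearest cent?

$2.81

Cost per mg of vitamin C: orange $0.0057, strawberries $0.0081, banana $0.0357, carrots $0.0500, avocado $0.1773.
Take 3 servings of orange: +261.0 mg vitamin C for $1.50 (total $1.50, still need 162.0 mg).
Take 1.742 servings of strawberries: +162.0 mg vitamin C for $1.31 (total $2.81, still need 0.0 mg).
Filling from the cheapest source first is optimal under one linear minimum: $2.81.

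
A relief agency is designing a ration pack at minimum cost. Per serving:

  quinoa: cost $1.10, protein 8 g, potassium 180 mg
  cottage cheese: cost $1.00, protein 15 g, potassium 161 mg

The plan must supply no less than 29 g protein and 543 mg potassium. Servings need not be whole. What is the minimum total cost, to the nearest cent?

An LP optimum is at a vertex; with two nutrient constraints at most two foods are used. Check each candidate.
quinoa only: max(29/8, 543/180) = 3.625 servings → $3.99.
cottage cheese only: max(29/15, 543/161) = 3.373 servings → $3.37.
quinoa + cottage cheese with both tight: 2.462 servings and 0.6204 servings → $3.33.
Cheapest feasible corner: $3.33.

$3.33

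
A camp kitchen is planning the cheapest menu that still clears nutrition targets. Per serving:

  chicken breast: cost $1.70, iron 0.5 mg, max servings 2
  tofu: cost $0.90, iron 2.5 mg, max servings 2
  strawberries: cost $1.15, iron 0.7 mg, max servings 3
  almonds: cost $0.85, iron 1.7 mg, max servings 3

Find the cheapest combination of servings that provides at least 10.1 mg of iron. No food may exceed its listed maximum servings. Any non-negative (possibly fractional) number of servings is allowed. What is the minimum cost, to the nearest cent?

Cost per mg of iron: tofu $0.3600, almonds $0.5000, strawberries $1.6429, chicken breast $3.4000.
Take 2 servings of tofu: +5.0 mg iron for $1.80 (total $1.80, still need 5.1 mg).
Take 3 servings of almonds: +5.1 mg iron for $2.55 (total $4.35, still need 0.0 mg).
Greedy by cheapest-per-mg is optimal for a single linear constraint, so the minimum cost is $4.35.

$4.35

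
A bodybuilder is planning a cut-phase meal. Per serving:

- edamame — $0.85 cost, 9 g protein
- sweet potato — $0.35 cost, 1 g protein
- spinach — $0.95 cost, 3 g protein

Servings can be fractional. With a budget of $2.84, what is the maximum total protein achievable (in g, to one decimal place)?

30.1 g

Protein per dollar: edamame 10.59, spinach 3.158, sweet potato 2.857.
With no serving limits, spend the whole cost allowance on edamame: $2.84 / $0.85 × 9 g = 30.1 g.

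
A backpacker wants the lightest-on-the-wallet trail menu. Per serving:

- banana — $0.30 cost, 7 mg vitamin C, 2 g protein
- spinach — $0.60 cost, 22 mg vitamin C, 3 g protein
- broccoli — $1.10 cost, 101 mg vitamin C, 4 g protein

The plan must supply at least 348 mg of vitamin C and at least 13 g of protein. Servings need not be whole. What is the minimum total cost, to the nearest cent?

$3.79

banana only: max(348/7, 13/2) = 49.71 servings → $14.91.
spinach only: max(348/22, 13/3) = 15.82 servings → $9.49.
broccoli only: max(348/101, 13/4) = 3.446 servings → $3.79.
banana + spinach: intersection lies outside the first quadrant.
banana + broccoli: the both-tight solution has a negative serving — not a feasible corner.
spinach + broccoli: intersection lies outside the first quadrant.
Cheapest feasible corner: $3.79.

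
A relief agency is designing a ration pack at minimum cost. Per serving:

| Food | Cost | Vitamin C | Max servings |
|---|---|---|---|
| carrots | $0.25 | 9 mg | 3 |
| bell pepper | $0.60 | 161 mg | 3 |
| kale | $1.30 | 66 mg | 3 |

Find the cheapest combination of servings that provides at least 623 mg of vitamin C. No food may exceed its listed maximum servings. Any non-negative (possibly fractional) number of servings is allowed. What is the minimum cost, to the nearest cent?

Cost per mg of vitamin C: bell pepper $0.0037, kale $0.0197, carrots $0.0278.
Take 3 servings of bell pepper: +483.0 mg vitamin C for $1.80 (total $1.80, still need 140.0 mg).
Take 2.121 servings of kale: +140.0 mg vitamin C for $2.76 (total $4.56, still need 0.0 mg).
Greedy by cheapest-per-mg is optimal for a single linear constraint, so the minimum cost is $4.56.

$4.56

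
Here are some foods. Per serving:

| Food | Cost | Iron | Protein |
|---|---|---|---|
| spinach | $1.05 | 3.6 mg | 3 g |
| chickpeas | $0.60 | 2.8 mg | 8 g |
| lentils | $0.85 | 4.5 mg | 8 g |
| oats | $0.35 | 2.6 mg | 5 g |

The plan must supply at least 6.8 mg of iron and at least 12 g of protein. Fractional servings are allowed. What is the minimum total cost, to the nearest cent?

With two linear requirements the optimum uses one or two foods; enumerate the corners.
spinach only: max(6.8/3.6, 12/3) = 4 servings → $4.20.
chickpeas only: max(6.8/2.8, 12/8) = 2.429 servings → $1.46.
lentils only: max(6.8/4.5, 12/8) = 1.511 servings → $1.28.
oats only: max(6.8/2.6, 12/5) = 2.615 servings → $0.92.
spinach + chickpeas with both tight: 1.02 servings and 1.118 servings → $1.74.
spinach + lentils with both tight: 0.02614 servings and 1.49 servings → $1.29.
spinach + oats with both tight: 0.2745 servings and 2.235 servings → $1.07.
chickpeas + lentils: the both-tight solution has a negative serving — not a feasible corner.
chickpeas + oats: intersection lies outside the first quadrant.
lentils + oats: intersection lies outside the first quadrant.
So the least-cost plan costs $0.92.

$0.92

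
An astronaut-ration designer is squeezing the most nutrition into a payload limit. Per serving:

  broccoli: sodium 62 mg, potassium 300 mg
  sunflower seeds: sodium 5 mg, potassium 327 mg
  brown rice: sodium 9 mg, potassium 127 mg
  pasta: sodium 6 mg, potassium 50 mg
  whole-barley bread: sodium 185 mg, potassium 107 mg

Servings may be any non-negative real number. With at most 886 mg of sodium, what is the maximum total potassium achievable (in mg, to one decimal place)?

57944.4 mg

Potassium per mg sodium: sunflower seeds 65.4, brown rice 14.11, pasta 8.333, broccoli 4.839, whole-barley bread 0.5784.
With no serving limits, spend the whole sodium allowance on sunflower seeds: 886 mg / 5 mg × 327 mg = 57944.4 mg.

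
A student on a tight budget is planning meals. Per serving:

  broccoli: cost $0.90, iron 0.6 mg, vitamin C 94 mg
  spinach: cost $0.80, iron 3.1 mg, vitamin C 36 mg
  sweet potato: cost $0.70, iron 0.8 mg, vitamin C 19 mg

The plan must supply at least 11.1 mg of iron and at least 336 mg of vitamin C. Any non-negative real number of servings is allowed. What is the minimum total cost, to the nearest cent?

A basic optimal solution has at most two foods positive. Try each food alone and each pair with both targets met exactly.
broccoli only: max(11.1/0.6, 336/94) = 18.5 servings → $16.65.
spinach only: max(11.1/3.1, 336/36) = 9.333 servings → $7.47.
sweet potato only: max(11.1/0.8, 336/19) = 17.68 servings → $12.38.
broccoli + spinach with both tight: 2.38 servings and 3.12 servings → $4.64.
broccoli + sweet potato with both tight: 0.9075 servings and 13.19 servings → $10.05.
spinach + sweet potato: intersection lies outside the first quadrant.
Cheapest feasible corner: $4.64.

$4.64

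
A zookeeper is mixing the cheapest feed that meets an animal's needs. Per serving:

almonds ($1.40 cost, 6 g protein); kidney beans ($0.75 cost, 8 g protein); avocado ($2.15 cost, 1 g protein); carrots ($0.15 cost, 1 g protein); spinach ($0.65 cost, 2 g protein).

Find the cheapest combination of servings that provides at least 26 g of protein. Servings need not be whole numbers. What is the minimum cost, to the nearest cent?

$2.44

Cost per g of protein: kidney beans $0.0938, carrots $0.1500, almonds $0.2333, spinach $0.3250, avocado $2.1500.
With no serving limits, use only kidney beans: 26 g / 8 g = 3.25 servings × $0.75 = $2.44.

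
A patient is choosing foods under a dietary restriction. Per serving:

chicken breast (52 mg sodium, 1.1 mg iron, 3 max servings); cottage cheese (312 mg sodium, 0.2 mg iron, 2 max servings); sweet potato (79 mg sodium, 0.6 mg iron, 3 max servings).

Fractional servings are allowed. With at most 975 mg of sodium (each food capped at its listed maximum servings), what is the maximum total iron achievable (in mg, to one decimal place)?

Iron per mg sodium: chicken breast 0.02115, sweet potato 0.007595, cottage cheese 0.000641.
Take 3 servings of chicken breast: uses 156 mg sodium, +3.3 mg iron (running total 3.3 mg).
Take 3 servings of sweet potato: uses 237 mg sodium, +1.8 mg iron (running total 5.1 mg).
Take 1.865 servings of cottage cheese: uses 582 mg sodium, +0.4 mg iron (running total 5.5 mg).
Greedy by best ratio exhausts the sodium allowance optimally: 5.5 mg.

5.5 mg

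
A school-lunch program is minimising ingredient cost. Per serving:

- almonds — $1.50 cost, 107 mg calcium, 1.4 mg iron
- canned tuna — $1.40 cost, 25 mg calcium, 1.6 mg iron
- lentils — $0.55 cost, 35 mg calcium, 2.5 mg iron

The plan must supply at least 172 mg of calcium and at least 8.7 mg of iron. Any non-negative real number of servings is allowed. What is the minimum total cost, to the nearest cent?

Compare the cost at each extreme point of the feasible region.
almonds only: max(172/107, 8.7/1.4) = 6.214 servings → $9.32.
canned tuna only: max(172/25, 8.7/1.6) = 6.88 servings → $9.63.
lentils only: max(172/35, 8.7/2.5) = 4.914 servings → $2.70.
almonds + canned tuna with both tight: 0.4236 servings and 5.067 servings → $7.73.
almonds + lentils with both tight: 0.5744 servings and 3.158 servings → $2.60.
canned tuna + lentils: intersection lies outside the first quadrant.
So the least-cost plan costs $2.60.

$2.60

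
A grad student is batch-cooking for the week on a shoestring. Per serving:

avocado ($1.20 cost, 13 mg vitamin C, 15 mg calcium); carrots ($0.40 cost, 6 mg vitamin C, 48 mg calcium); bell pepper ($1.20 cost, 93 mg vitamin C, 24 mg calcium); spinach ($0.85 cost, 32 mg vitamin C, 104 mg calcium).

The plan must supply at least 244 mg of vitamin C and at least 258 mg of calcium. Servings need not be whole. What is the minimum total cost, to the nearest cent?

$4.04

Check every corner: each single food scaled to meet both minima, and each pair solved so both constraints bind.
avocado only: max(244/13, 258/15) = 18.77 servings → $22.52.
carrots only: max(244/6, 258/48) = 40.67 servings → $16.27.
bell pepper only: max(244/93, 258/24) = 10.75 servings → $12.90.
spinach only: max(244/32, 258/104) = 7.625 servings → $6.48.
avocado + carrots with both targets exact would need a negative amount; discard.
avocado + bell pepper with both tight: 16.75 servings and 0.2825 servings → $20.44.
avocado + spinach: intersection lies outside the first quadrant.
carrots + bell pepper with both tight: 4.199 servings and 2.353 servings → $4.50.
carrots + spinach with both targets exact would need a negative amount; discard.
bell pepper + spinach with both tight: 1.923 servings and 2.037 servings → $4.04.
The minimum over all feasible corners is $4.04.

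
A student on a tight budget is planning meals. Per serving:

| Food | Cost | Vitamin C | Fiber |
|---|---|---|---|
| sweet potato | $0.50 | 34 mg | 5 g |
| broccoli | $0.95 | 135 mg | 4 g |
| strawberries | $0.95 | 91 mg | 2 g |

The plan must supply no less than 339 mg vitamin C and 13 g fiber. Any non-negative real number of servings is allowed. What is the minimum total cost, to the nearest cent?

An LP optimum is at a vertex; with two nutrient constraints at most two foods are used. Check each candidate.
sweet potato only: max(339/34, 13/5) = 9.971 servings → $4.99.
broccoli only: max(339/135, 13/4) = 3.25 servings → $3.09.
strawberries only: max(339/91, 13/2) = 6.5 servings → $6.17.
sweet potato + broccoli with both tight: 0.7403 servings and 2.325 servings → $2.58.
sweet potato + strawberries with both tight: 1.305 servings and 3.238 servings → $3.73.
broccoli + strawberries: the both-tight solution has a negative serving — not a feasible corner.
Cheapest feasible corner: $2.58.

$2.58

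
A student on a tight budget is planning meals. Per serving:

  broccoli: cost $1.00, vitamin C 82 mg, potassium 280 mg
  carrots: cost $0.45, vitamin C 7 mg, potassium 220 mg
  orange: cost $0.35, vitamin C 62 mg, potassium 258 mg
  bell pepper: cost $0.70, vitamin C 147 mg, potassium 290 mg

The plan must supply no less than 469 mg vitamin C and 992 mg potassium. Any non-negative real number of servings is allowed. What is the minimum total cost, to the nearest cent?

$2.26

With two linear requirements the optimum uses one or two foods; enumerate the corners.
broccoli only: max(469/82, 992/280) = 5.72 servings → $5.72.
carrots only: max(469/7, 992/220) = 67 servings → $30.15.
orange only: max(469/62, 992/258) = 7.565 servings → $2.65.
bell pepper only: max(469/147, 992/290) = 3.421 servings → $2.39.
broccoli + carrots: intersection lies outside the first quadrant.
broccoli + orange: intersection lies outside the first quadrant.
broccoli + bell pepper with both tight: 0.5647 servings and 2.875 servings → $2.58.
carrots + orange: the both-tight solution has a negative serving — not a feasible corner.
carrots + bell pepper with both tight: 0.3238 servings and 3.175 servings → $2.37.
orange + bell pepper with both tight: 0.492 servings and 2.983 servings → $2.26.
Cheapest feasible corner: $2.26.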